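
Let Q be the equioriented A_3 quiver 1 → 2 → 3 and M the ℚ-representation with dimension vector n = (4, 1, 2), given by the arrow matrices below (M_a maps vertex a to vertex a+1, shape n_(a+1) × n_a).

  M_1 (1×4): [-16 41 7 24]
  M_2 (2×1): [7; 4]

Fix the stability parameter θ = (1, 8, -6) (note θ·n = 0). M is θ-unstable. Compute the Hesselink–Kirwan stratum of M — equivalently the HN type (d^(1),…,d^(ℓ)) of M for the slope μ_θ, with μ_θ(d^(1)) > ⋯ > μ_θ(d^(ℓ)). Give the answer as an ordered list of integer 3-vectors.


Interval decomposition of M: I[1,1]^3, I[1,3], I[3,3].
HN type (ℓ=2): μ^(1)=1; μ^(2)=-6

((4, 1, 1); (0, 0, 1))


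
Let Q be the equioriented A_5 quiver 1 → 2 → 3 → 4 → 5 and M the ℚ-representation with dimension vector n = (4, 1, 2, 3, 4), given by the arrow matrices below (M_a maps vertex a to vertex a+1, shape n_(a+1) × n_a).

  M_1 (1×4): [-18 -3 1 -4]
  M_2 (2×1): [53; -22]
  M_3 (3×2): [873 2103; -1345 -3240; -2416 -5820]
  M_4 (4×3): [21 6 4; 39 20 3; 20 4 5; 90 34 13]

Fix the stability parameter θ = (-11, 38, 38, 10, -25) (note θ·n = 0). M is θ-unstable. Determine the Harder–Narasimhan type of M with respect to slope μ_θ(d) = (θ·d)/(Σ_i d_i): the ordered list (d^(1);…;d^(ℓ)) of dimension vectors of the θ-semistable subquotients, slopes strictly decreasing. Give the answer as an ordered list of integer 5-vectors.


Barcode: M ≅ I[1,1]^3, I[1,5], I[3,5], I[4,5], I[5,5]. HN layers by μ_θ (5 steps, strictly decreasing):
  μ^(1)=61/4; μ^(2)=23/3; μ^(3)=-15/2; μ^(4)=-11; μ^(5)=-25

((0, 1, 1, 1, 1); (0, 0, 1, 1, 1); (0, 0, 0, 1, 1); (4, 0, 0, 0, 0); (0, 0, 0, 0, 1))


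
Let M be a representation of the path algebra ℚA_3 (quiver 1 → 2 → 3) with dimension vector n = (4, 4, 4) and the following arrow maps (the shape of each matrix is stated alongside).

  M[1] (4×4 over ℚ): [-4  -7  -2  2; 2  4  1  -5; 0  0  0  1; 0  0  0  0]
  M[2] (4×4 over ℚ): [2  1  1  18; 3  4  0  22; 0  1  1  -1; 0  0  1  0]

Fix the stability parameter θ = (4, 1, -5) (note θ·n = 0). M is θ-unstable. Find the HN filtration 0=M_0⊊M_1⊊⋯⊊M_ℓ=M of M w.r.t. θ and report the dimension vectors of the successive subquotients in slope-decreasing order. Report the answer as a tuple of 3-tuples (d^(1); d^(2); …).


Interval decomposition of M: I[1,1], I[1,3]^3, I[2,3].
HN type (ℓ=3): μ^(1)=4; μ^(2)=0; μ^(3)=-2

((1, 0, 0); (3, 3, 3); (0, 1, 1))


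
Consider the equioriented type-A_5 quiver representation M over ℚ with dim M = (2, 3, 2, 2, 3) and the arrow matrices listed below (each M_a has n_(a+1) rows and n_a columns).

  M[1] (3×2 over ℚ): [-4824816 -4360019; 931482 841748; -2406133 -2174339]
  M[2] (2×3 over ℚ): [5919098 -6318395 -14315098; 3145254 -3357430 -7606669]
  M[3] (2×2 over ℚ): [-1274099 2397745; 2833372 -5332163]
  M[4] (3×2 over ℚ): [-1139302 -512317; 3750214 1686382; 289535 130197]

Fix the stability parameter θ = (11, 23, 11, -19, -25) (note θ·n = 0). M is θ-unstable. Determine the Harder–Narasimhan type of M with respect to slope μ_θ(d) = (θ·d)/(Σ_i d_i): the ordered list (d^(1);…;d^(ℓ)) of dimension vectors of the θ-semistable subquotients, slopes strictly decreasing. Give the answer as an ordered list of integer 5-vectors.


Interval decomposition of M: I[1,2], I[1,5], I[2,5], I[5,5].
HN type (ℓ=5): μ^(1)=23; μ^(2)=11; μ^(3)=1/5; μ^(4)=-5/2; μ^(5)=-25

((0, 1, 0, 0, 0); (1, 0, 0, 0, 0); (1, 1, 1, 1, 1); (0, 1, 1, 1, 1); (0, 0, 0, 0, 1))


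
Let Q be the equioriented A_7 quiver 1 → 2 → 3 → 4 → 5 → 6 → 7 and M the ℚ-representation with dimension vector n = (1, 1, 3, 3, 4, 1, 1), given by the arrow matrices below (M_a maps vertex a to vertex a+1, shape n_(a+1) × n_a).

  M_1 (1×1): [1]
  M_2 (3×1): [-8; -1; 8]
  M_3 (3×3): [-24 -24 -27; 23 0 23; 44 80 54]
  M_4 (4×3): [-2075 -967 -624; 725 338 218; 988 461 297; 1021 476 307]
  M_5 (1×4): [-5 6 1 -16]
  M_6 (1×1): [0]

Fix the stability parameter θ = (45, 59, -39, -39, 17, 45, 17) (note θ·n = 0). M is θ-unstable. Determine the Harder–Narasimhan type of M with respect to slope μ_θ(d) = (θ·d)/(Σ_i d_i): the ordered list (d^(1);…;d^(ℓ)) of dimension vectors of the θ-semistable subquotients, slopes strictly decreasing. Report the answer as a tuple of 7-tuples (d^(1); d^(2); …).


Via rank(M_{q-1}∘⋯∘M_p): M ≅ I[1,3], I[3,5], I[3,6], I[4,5], I[5,5], I[7,7].
μ_θ-semistable layers: μ^(1)=45; μ^(2)=65/3; μ^(3)=17; μ^(4)=-39

((0, 0, 0, 0, 0, 1, 0); (1, 1, 1, 0, 0, 0, 0); (0, 0, 0, 0, 4, 0, 1); (0, 0, 2, 3, 0, 0, 0))


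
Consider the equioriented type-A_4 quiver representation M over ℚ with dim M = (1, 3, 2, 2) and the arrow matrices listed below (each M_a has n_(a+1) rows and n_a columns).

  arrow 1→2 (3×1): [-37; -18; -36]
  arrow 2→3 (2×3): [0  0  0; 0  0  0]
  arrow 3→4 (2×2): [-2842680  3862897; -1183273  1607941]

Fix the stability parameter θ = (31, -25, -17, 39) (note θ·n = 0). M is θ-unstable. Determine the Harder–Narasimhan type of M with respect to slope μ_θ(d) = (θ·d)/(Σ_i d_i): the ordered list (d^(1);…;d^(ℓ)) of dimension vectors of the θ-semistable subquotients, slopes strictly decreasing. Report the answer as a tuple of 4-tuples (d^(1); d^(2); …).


Via rank(M_{q-1}∘⋯∘M_p): M ≅ I[1,2], I[2,2]^2, I[3,4]^2.
μ_θ-semistable layers: μ^(1)=39; μ^(2)=3; μ^(3)=-17; μ^(4)=-25

((0, 0, 0, 2); (1, 1, 0, 0); (0, 0, 2, 0); (0, 2, 0, 0))


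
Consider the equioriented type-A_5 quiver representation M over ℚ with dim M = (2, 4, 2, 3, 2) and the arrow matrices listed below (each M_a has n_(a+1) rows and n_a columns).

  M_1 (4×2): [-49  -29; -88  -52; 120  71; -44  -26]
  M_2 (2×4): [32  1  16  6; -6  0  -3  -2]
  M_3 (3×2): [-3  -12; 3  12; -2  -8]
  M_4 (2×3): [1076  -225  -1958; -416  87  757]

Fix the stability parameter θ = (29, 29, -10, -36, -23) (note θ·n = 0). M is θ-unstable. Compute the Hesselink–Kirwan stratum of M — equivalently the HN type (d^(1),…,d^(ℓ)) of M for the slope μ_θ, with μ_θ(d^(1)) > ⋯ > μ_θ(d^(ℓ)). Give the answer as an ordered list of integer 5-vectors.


Interval decomposition of M: I[1,2], I[1,5], I[2,2], I[2,3], I[4,4], I[4,5].
HN type (ℓ=5): μ^(1)=29; μ^(2)=19/2; μ^(3)=-11/5; μ^(4)=-23; μ^(5)=-36

((1, 2, 0, 0, 0); (0, 1, 1, 0, 0); (1, 1, 1, 1, 1); (0, 0, 0, 0, 1); (0, 0, 0, 2, 0))


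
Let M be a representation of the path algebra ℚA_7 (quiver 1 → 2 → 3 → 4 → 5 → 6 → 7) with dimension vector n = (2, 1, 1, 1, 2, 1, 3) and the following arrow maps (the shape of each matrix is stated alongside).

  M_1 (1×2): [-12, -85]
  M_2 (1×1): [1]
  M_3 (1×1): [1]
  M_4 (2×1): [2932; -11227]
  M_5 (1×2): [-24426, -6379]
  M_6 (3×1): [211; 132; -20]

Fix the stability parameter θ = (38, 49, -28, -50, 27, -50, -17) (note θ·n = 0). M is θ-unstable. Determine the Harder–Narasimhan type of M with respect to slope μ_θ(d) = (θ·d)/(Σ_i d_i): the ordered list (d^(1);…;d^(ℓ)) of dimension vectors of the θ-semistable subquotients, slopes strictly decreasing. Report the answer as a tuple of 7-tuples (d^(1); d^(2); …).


Via rank(M_{q-1}∘⋯∘M_p): M ≅ I[1,1], I[1,7], I[5,5], I[7,7]^2.
μ_θ-semistable layers: μ^(1)=38; μ^(2)=27; μ^(3)=-31/7; μ^(4)=-17

((1, 0, 0, 0, 0, 0, 0); (0, 0, 0, 0, 1, 0, 0); (1, 1, 1, 1, 1, 1, 1); (0, 0, 0, 0, 0, 0, 2))


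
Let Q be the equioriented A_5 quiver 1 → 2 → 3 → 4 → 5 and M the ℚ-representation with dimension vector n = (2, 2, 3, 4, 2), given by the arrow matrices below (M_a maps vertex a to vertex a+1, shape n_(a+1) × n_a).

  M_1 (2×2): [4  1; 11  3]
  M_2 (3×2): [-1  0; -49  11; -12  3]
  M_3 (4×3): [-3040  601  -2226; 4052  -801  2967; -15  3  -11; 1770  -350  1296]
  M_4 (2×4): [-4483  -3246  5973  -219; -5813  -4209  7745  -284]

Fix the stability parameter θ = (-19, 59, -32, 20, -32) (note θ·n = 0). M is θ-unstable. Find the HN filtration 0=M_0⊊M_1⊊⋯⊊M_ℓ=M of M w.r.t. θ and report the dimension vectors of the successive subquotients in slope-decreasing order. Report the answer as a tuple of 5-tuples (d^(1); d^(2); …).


Barcode: M ≅ I[1,5]^2, I[3,4], I[4,4]. HN layers by μ_θ (4 steps, strictly decreasing):
  μ^(1)=20; μ^(2)=15/4; μ^(3)=-19; μ^(4)=-32

((0, 0, 0, 2, 0); (0, 2, 2, 2, 2); (2, 0, 0, 0, 0); (0, 0, 1, 0, 0))


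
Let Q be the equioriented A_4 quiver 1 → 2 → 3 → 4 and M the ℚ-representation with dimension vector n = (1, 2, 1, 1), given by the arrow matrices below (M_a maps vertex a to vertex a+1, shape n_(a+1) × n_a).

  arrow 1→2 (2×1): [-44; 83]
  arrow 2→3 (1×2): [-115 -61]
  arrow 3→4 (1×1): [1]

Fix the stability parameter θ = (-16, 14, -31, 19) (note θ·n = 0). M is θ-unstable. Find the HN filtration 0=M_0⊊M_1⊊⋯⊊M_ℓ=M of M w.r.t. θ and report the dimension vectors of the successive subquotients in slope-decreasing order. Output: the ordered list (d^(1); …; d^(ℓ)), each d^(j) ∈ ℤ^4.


Via rank(M_{q-1}∘⋯∘M_p): M ≅ I[1,4], I[2,2].
μ_θ-semistable layers: μ^(1)=19; μ^(2)=14; μ^(3)=-17/2; μ^(4)=-16

((0, 0, 0, 1); (0, 1, 0, 0); (0, 1, 1, 0); (1, 0, 0, 0))


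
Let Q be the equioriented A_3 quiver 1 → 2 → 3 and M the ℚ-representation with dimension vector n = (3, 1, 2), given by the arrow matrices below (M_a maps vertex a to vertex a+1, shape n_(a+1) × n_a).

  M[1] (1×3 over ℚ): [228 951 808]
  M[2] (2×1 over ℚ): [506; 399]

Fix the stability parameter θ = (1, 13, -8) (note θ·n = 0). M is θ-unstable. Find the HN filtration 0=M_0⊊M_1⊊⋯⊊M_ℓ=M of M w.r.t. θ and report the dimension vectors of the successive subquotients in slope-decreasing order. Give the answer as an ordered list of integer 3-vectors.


Via rank(M_{q-1}∘⋯∘M_p): M ≅ I[1,1]^2, I[1,3], I[3,3].
μ_θ-semistable layers: μ^(1)=5/2; μ^(2)=1; μ^(3)=-8

((0, 1, 1); (3, 0, 0); (0, 0, 1))


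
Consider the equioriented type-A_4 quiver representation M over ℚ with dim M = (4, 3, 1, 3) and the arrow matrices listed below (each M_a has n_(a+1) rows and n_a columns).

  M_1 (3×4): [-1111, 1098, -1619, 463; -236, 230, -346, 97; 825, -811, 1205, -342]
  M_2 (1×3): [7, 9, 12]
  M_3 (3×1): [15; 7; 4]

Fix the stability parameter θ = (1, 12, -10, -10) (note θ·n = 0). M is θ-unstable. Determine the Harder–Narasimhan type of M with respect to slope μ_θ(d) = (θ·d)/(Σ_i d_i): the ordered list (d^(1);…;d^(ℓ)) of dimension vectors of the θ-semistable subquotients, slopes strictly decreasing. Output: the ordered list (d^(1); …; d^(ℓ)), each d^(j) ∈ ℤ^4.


Barcode: M ≅ I[1,1], I[1,2]^2, I[1,4], I[4,4]^2. HN layers by μ_θ (4 steps, strictly decreasing):
  μ^(1)=12; μ^(2)=1; μ^(3)=-7/4; μ^(4)=-10

((0, 2, 0, 0); (3, 0, 0, 0); (1, 1, 1, 1); (0, 0, 0, 2))


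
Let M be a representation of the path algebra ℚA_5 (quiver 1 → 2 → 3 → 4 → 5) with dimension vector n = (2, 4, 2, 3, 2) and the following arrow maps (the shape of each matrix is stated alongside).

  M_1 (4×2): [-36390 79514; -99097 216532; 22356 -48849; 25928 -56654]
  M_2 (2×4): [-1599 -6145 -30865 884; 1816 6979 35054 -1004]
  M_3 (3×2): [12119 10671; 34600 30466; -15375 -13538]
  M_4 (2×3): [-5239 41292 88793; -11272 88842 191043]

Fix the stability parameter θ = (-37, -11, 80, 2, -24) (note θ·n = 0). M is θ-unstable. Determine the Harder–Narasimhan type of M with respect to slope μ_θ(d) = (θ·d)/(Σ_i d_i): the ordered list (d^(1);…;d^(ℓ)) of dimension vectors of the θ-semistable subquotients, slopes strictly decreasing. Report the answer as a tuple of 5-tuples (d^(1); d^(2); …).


Via rank(M_{q-1}∘⋯∘M_p): M ≅ I[1,5]^2, I[2,2]^2, I[4,4].
μ_θ-semistable layers: μ^(1)=58/3; μ^(2)=2; μ^(3)=-11; μ^(4)=-37

((0, 0, 2, 2, 2); (0, 0, 0, 1, 0); (0, 4, 0, 0, 0); (2, 0, 0, 0, 0))


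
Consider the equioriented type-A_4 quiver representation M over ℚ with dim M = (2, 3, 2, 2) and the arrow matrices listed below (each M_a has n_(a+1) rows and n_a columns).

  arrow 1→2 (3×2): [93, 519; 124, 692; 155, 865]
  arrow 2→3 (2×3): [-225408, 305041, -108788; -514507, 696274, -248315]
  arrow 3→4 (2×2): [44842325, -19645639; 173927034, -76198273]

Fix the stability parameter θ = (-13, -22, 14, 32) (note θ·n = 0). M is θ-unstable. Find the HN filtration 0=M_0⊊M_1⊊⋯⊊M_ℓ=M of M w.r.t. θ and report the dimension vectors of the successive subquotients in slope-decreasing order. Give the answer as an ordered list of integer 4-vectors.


Barcode: M ≅ I[1,1], I[1,2], I[2,4]^2. HN layers by μ_θ (5 steps, strictly decreasing):
  μ^(1)=32; μ^(2)=14; μ^(3)=-13; μ^(4)=-35/2; μ^(5)=-22

((0, 0, 0, 2); (0, 0, 2, 0); (1, 0, 0, 0); (1, 1, 0, 0); (0, 2, 0, 0))


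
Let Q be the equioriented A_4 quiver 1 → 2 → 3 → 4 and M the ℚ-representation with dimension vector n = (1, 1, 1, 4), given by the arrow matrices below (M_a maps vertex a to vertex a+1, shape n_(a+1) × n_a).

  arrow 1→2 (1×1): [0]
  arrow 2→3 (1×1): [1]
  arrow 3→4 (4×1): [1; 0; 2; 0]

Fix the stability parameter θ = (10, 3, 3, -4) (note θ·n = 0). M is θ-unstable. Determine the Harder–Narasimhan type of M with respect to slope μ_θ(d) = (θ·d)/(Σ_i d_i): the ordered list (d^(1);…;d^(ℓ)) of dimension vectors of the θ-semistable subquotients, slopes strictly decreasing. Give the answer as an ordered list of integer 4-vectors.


Interval decomposition of M: I[1,1], I[2,4], I[4,4]^3.
HN type (ℓ=3): μ^(1)=10; μ^(2)=2/3; μ^(3)=-4

((1, 0, 0, 0); (0, 1, 1, 1); (0, 0, 0, 3))


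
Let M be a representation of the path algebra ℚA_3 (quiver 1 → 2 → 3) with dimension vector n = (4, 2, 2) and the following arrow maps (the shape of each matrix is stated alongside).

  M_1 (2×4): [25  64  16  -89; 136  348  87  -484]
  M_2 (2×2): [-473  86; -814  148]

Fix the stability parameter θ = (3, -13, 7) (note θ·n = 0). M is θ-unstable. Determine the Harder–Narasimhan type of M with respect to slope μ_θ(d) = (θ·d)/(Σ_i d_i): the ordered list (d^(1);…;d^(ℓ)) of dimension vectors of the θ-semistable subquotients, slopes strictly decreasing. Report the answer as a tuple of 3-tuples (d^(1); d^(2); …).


Via rank(M_{q-1}∘⋯∘M_p): M ≅ I[1,1]^2, I[1,2], I[1,3], I[3,3].
μ_θ-semistable layers: μ^(1)=7; μ^(2)=3; μ^(3)=-5

((0, 0, 2); (2, 0, 0); (2, 2, 0))


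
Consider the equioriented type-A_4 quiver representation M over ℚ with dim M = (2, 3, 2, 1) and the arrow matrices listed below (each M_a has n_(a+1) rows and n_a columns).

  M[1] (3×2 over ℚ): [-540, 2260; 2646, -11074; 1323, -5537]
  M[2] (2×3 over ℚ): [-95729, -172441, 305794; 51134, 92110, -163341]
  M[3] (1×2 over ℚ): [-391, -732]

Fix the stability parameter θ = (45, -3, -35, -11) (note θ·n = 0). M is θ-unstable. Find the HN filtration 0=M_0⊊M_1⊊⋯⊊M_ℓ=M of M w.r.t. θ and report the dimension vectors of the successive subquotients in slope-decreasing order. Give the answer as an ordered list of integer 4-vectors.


Interval decomposition of M: I[1,1], I[1,3], I[2,2], I[2,4].
HN type (ℓ=5): μ^(1)=45; μ^(2)=7/3; μ^(3)=-3; μ^(4)=-11; μ^(5)=-19

((1, 0, 0, 0); (1, 1, 1, 0); (0, 1, 0, 0); (0, 0, 0, 1); (0, 1, 1, 0))


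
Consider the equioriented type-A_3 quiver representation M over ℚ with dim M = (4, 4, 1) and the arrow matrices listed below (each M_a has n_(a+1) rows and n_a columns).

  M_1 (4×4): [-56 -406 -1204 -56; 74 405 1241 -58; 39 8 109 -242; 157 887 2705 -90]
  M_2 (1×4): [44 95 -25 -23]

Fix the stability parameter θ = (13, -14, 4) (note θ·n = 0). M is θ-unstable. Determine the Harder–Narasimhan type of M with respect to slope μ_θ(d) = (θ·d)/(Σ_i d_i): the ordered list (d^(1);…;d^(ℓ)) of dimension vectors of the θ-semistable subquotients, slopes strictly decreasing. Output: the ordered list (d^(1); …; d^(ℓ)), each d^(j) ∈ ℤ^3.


Barcode: M ≅ I[1,1], I[1,2]^2, I[1,3], I[2,2]. HN layers by μ_θ (4 steps, strictly decreasing):
  μ^(1)=13; μ^(2)=4; μ^(3)=-1/2; μ^(4)=-14

((1, 0, 0); (0, 0, 1); (3, 3, 0); (0, 1, 0))


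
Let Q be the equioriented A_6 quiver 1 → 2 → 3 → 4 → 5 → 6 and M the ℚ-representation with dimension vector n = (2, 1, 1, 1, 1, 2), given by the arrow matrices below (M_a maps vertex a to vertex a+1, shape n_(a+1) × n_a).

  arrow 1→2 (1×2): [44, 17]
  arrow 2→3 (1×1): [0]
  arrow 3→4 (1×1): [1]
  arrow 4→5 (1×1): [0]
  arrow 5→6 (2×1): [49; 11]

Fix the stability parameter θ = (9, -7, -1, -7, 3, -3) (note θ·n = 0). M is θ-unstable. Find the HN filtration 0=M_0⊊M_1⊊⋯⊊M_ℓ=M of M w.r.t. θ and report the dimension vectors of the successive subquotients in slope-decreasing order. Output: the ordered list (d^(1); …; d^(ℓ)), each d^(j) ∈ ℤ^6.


Interval decomposition of M: I[1,1], I[1,2], I[3,4], I[5,6], I[6,6].
HN type (ℓ=5): μ^(1)=9; μ^(2)=1; μ^(3)=0; μ^(4)=-3; μ^(5)=-4

((1, 0, 0, 0, 0, 0); (1, 1, 0, 0, 0, 0); (0, 0, 0, 0, 1, 1); (0, 0, 0, 0, 0, 1); (0, 0, 1, 1, 0, 0))


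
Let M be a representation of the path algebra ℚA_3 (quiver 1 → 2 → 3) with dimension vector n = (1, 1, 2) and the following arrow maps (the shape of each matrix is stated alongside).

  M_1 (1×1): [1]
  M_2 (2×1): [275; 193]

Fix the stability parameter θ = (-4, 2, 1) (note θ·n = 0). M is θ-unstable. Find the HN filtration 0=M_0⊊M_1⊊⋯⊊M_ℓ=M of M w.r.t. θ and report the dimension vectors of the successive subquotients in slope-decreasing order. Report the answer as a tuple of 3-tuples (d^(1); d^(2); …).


Barcode: M ≅ I[1,3], I[3,3]. HN layers by μ_θ (3 steps, strictly decreasing):
  μ^(1)=3/2; μ^(2)=1; μ^(3)=-4

((0, 1, 1); (0, 0, 1); (1, 0, 0))


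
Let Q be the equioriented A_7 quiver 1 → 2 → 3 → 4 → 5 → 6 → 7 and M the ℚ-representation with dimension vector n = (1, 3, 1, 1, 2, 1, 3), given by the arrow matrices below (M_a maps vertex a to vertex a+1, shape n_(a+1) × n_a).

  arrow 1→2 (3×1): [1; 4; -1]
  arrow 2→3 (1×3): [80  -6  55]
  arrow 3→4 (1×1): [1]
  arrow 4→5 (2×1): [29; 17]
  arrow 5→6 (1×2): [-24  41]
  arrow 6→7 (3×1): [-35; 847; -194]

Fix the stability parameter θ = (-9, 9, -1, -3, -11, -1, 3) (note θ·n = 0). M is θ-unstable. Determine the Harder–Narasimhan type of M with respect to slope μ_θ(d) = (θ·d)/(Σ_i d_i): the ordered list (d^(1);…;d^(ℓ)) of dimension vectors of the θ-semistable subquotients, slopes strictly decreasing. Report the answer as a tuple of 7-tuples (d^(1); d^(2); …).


Interval decomposition of M: I[1,7], I[2,2]^2, I[5,5], I[7,7]^2.
HN type (ℓ=6): μ^(1)=9; μ^(2)=3; μ^(3)=-1; μ^(4)=-3/2; μ^(5)=-9; μ^(6)=-11

((0, 2, 0, 0, 0, 0, 0); (0, 0, 0, 0, 0, 0, 3); (0, 0, 0, 0, 0, 1, 0); (0, 1, 1, 1, 1, 0, 0); (1, 0, 0, 0, 0, 0, 0); (0, 0, 0, 0, 1, 0, 0))


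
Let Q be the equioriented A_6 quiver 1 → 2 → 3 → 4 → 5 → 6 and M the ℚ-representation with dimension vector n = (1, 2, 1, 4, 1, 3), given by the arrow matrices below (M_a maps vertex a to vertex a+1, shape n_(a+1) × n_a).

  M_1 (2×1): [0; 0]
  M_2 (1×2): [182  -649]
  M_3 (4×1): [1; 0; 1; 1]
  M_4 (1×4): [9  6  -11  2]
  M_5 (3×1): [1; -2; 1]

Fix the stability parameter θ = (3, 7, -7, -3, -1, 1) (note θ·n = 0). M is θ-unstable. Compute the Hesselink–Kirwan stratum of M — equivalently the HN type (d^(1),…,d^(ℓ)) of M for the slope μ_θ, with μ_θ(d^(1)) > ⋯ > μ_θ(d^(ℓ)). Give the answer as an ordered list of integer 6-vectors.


Interval decomposition of M: I[1,1], I[2,2], I[2,4], I[4,4]^2, I[4,6], I[6,6]^2.
HN type (ℓ=5): μ^(1)=7; μ^(2)=3; μ^(3)=1; μ^(4)=-1; μ^(5)=-3

((0, 1, 0, 0, 0, 0); (1, 0, 0, 0, 0, 0); (0, 0, 0, 0, 0, 3); (0, 1, 1, 1, 1, 0); (0, 0, 0, 3, 0, 0))


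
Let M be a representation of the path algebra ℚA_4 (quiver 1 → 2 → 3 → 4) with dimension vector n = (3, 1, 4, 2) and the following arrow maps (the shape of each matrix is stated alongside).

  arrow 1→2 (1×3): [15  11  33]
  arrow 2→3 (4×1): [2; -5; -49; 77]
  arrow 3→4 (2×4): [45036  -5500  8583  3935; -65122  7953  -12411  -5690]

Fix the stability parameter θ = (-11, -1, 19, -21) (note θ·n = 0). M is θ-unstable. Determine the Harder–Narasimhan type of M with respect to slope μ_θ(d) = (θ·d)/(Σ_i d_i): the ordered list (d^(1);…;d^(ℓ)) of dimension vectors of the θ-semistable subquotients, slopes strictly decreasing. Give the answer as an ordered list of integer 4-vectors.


Interval decomposition of M: I[1,1]^2, I[1,3], I[3,3], I[3,4]^2.
HN type (ℓ=3): μ^(1)=19; μ^(2)=-1; μ^(3)=-11

((0, 0, 2, 0); (0, 1, 2, 2); (3, 0, 0, 0))


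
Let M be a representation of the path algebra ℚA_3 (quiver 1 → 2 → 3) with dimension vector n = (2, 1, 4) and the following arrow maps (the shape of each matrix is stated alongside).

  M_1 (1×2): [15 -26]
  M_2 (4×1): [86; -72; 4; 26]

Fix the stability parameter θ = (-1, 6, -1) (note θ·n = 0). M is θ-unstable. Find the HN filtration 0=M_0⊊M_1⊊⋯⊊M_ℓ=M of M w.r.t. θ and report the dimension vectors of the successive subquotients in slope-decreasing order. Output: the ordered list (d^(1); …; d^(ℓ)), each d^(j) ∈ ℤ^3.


Via rank(M_{q-1}∘⋯∘M_p): M ≅ I[1,1], I[1,3], I[3,3]^3.
μ_θ-semistable layers: μ^(1)=5/2; μ^(2)=-1

((0, 1, 1); (2, 0, 3))


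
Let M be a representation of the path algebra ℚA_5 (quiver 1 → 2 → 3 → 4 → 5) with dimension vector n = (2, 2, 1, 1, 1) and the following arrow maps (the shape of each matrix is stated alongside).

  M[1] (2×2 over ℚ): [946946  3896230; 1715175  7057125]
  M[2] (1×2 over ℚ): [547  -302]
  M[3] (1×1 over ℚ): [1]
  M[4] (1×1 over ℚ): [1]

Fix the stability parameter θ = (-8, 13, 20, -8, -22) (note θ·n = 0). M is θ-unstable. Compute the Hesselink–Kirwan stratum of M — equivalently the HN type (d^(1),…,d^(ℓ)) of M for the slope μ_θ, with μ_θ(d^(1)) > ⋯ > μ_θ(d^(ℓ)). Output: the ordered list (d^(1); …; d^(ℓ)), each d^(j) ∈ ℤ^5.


Interval decomposition of M: I[1,1], I[1,5], I[2,2].
HN type (ℓ=3): μ^(1)=13; μ^(2)=3/4; μ^(3)=-8

((0, 1, 0, 0, 0); (0, 1, 1, 1, 1); (2, 0, 0, 0, 0))


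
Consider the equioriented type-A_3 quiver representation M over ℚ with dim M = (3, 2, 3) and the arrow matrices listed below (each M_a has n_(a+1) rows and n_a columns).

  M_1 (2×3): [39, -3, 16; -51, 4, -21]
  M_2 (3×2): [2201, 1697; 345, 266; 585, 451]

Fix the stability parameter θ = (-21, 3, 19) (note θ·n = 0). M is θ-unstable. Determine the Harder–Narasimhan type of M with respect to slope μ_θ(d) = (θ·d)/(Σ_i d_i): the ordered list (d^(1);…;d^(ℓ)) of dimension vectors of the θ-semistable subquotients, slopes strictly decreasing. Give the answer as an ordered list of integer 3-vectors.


Barcode: M ≅ I[1,1], I[1,3]^2, I[3,3]. HN layers by μ_θ (3 steps, strictly decreasing):
  μ^(1)=19; μ^(2)=3; μ^(3)=-21

((0, 0, 3); (0, 2, 0); (3, 0, 0))


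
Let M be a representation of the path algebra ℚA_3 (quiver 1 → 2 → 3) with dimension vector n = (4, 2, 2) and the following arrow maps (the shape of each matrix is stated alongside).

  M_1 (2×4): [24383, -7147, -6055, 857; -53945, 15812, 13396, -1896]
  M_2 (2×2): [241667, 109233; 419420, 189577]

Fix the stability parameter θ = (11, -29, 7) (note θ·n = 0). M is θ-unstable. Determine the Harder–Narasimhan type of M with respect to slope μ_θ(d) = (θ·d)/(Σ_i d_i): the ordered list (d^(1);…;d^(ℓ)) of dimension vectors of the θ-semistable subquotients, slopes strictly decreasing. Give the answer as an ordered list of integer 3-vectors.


Barcode: M ≅ I[1,1]^2, I[1,3]^2. HN layers by μ_θ (3 steps, strictly decreasing):
  μ^(1)=11; μ^(2)=7; μ^(3)=-9

((2, 0, 0); (0, 0, 2); (2, 2, 0))


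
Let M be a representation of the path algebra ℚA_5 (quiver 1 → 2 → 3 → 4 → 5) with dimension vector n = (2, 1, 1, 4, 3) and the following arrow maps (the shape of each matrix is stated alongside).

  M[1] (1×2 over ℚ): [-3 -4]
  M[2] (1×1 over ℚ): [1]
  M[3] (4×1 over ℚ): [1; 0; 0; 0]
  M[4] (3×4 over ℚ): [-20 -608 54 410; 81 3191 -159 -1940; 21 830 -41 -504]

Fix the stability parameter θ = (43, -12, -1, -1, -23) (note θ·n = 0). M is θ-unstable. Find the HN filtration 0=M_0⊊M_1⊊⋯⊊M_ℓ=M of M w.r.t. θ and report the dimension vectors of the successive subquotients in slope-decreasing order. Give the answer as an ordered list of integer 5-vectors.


Via rank(M_{q-1}∘⋯∘M_p): M ≅ I[1,1], I[1,5], I[4,4], I[4,5]^2.
μ_θ-semistable layers: μ^(1)=43; μ^(2)=6/5; μ^(3)=-1; μ^(4)=-12

((1, 0, 0, 0, 0); (1, 1, 1, 1, 1); (0, 0, 0, 1, 0); (0, 0, 0, 2, 2))


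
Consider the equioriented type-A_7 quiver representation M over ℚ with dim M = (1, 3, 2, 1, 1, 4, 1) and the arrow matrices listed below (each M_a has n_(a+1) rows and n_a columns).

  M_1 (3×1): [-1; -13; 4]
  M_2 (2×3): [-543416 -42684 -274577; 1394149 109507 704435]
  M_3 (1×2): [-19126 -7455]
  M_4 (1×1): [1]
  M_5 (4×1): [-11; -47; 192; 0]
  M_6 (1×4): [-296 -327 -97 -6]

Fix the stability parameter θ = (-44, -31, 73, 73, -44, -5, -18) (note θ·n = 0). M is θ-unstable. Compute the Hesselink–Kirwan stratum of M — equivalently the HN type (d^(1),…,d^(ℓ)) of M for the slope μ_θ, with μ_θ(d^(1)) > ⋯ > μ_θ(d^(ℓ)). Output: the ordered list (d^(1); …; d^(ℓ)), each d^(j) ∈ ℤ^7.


Interval decomposition of M: I[1,2], I[2,3], I[2,7], I[6,6]^3.
HN type (ℓ=5): μ^(1)=73; μ^(2)=79/5; μ^(3)=-5; μ^(4)=-31; μ^(5)=-44

((0, 0, 1, 0, 0, 0, 0); (0, 0, 1, 1, 1, 1, 1); (0, 0, 0, 0, 0, 3, 0); (0, 3, 0, 0, 0, 0, 0); (1, 0, 0, 0, 0, 0, 0))


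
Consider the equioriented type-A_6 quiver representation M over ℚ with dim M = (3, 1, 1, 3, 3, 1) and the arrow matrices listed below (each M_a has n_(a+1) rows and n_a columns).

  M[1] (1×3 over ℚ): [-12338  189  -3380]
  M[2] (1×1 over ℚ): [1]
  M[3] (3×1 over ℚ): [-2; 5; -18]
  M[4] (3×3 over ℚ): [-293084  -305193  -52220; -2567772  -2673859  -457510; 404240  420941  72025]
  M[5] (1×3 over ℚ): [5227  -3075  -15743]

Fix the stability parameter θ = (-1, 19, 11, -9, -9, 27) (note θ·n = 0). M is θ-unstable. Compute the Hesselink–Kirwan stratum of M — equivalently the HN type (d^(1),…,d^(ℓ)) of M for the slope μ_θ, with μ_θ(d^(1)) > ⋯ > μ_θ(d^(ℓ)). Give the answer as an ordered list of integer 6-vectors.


Via rank(M_{q-1}∘⋯∘M_p): M ≅ I[1,1]^2, I[1,6], I[4,4], I[4,5], I[5,5].
μ_θ-semistable layers: μ^(1)=27; μ^(2)=3; μ^(3)=-1; μ^(4)=-9

((0, 0, 0, 0, 0, 1); (0, 1, 1, 1, 1, 0); (3, 0, 0, 0, 0, 0); (0, 0, 0, 2, 2, 0))


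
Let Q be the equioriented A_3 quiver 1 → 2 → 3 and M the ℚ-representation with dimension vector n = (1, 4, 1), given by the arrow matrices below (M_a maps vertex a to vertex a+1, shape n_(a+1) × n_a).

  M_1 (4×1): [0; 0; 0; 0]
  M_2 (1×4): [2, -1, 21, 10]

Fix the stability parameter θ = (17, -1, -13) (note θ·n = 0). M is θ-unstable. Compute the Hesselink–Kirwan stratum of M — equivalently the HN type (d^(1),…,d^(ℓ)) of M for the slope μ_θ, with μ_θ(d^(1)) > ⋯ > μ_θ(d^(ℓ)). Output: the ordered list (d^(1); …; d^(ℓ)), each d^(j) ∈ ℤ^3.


Barcode: M ≅ I[1,1], I[2,2]^3, I[2,3]. HN layers by μ_θ (3 steps, strictly decreasing):
  μ^(1)=17; μ^(2)=-1; μ^(3)=-7

((1, 0, 0); (0, 3, 0); (0, 1, 1))


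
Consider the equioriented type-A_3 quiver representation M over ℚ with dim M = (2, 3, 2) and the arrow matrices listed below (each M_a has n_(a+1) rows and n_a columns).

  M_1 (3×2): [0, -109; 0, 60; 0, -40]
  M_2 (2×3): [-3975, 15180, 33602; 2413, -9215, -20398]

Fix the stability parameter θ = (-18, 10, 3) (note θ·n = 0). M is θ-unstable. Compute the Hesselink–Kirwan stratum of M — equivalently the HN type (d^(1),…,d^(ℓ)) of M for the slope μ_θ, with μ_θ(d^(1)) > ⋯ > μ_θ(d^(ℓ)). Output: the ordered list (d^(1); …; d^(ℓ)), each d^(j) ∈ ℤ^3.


Interval decomposition of M: I[1,1], I[1,3], I[2,2], I[2,3].
HN type (ℓ=3): μ^(1)=10; μ^(2)=13/2; μ^(3)=-18

((0, 1, 0); (0, 2, 2); (2, 0, 0))


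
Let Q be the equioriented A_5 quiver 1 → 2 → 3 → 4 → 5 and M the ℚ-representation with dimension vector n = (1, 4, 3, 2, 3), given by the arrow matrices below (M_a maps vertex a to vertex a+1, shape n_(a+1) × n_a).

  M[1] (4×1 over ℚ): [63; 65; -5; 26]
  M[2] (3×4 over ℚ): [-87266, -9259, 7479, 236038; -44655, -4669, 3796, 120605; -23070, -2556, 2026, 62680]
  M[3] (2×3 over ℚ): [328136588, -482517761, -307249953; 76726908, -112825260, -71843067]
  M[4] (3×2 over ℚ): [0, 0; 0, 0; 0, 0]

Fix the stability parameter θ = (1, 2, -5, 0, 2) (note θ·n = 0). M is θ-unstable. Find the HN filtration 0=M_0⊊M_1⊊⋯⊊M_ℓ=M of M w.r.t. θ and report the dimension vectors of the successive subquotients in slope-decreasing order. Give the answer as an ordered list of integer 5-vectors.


Interval decomposition of M: I[1,2], I[2,3], I[2,4]^2, I[5,5]^3.
HN type (ℓ=4): μ^(1)=2; μ^(2)=1; μ^(3)=0; μ^(4)=-3/2

((0, 1, 0, 0, 3); (1, 0, 0, 0, 0); (0, 0, 0, 2, 0); (0, 3, 3, 0, 0))


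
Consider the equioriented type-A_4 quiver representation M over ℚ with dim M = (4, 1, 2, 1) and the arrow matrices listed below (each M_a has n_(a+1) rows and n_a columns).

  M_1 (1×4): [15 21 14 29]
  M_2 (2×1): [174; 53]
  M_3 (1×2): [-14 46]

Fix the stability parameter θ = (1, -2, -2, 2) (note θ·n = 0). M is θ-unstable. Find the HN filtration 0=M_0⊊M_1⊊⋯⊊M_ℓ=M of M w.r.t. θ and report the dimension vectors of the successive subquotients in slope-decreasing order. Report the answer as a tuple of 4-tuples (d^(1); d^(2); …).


Barcode: M ≅ I[1,1]^3, I[1,4], I[3,3]. HN layers by μ_θ (4 steps, strictly decreasing):
  μ^(1)=2; μ^(2)=1; μ^(3)=-1; μ^(4)=-2

((0, 0, 0, 1); (3, 0, 0, 0); (1, 1, 1, 0); (0, 0, 1, 0))


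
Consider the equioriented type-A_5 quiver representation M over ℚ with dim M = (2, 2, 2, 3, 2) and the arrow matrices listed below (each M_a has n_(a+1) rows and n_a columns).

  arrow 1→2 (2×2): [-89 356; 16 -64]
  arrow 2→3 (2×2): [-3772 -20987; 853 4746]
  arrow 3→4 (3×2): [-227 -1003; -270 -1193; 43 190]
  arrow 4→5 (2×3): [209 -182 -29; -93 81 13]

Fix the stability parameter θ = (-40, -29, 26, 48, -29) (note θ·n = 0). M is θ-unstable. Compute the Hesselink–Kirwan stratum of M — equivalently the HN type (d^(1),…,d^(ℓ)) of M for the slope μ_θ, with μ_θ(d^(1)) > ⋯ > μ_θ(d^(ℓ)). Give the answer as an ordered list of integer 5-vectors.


Via rank(M_{q-1}∘⋯∘M_p): M ≅ I[1,1], I[1,5], I[2,4], I[4,5].
μ_θ-semistable layers: μ^(1)=48; μ^(2)=26; μ^(3)=15; μ^(4)=19/2; μ^(5)=-29; μ^(6)=-40

((0, 0, 0, 1, 0); (0, 0, 1, 0, 0); (0, 0, 1, 1, 1); (0, 0, 0, 1, 1); (0, 2, 0, 0, 0); (2, 0, 0, 0, 0))


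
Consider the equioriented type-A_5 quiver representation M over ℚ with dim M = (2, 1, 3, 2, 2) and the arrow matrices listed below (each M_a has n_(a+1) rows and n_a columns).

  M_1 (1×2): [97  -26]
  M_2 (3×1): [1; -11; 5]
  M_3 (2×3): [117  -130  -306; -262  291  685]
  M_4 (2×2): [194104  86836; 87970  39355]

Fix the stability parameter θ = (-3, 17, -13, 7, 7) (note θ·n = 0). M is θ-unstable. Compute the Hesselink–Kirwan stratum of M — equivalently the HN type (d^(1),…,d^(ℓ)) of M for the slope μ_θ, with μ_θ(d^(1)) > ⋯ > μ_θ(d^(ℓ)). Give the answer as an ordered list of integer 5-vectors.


Via rank(M_{q-1}∘⋯∘M_p): M ≅ I[1,1], I[1,4], I[3,3], I[3,5], I[5,5].
μ_θ-semistable layers: μ^(1)=7; μ^(2)=2; μ^(3)=-3; μ^(4)=-13

((0, 0, 0, 2, 2); (0, 1, 1, 0, 0); (2, 0, 0, 0, 0); (0, 0, 2, 0, 0))


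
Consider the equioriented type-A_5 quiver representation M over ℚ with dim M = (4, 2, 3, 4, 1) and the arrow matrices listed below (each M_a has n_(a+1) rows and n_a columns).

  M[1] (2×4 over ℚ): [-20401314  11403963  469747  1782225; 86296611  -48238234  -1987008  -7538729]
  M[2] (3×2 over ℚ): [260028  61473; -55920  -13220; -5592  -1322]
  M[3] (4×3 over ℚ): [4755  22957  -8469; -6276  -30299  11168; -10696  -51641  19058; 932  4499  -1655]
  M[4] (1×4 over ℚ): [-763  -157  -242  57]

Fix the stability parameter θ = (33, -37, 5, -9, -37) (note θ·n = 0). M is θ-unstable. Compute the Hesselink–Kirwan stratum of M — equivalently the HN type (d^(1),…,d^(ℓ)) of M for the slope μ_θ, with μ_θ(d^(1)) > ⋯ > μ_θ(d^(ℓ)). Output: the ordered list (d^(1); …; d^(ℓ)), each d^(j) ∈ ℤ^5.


Via rank(M_{q-1}∘⋯∘M_p): M ≅ I[1,1]^2, I[1,2], I[1,5], I[3,4]^2, I[4,4].
μ_θ-semistable layers: μ^(1)=33; μ^(2)=-2; μ^(3)=-9

((2, 0, 0, 0, 0); (1, 1, 2, 2, 0); (1, 1, 1, 2, 1))


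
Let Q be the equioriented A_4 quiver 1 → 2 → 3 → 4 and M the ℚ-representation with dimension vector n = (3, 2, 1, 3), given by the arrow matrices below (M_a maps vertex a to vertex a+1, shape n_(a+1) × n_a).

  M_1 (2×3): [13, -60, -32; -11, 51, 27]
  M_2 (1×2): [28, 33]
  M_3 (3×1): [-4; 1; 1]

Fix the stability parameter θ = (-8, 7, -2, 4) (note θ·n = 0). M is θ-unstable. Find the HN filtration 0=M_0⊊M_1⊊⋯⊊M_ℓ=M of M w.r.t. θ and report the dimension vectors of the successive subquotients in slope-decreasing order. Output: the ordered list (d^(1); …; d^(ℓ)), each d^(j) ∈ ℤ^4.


Via rank(M_{q-1}∘⋯∘M_p): M ≅ I[1,1], I[1,2], I[1,4], I[4,4]^2.
μ_θ-semistable layers: μ^(1)=7; μ^(2)=4; μ^(3)=5/2; μ^(4)=-8

((0, 1, 0, 0); (0, 0, 0, 3); (0, 1, 1, 0); (3, 0, 0, 0))


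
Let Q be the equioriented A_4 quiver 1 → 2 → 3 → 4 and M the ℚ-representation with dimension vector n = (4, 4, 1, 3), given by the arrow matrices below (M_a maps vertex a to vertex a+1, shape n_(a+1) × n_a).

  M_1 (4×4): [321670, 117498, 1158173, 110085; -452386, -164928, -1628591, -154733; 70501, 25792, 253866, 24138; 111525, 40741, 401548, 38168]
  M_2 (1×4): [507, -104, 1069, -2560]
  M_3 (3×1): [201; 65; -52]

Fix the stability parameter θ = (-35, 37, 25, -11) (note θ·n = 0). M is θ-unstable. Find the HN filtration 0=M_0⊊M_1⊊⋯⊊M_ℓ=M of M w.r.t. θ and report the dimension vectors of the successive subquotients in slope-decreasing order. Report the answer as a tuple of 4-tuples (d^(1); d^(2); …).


Via rank(M_{q-1}∘⋯∘M_p): M ≅ I[1,2]^3, I[1,4], I[4,4]^2.
μ_θ-semistable layers: μ^(1)=37; μ^(2)=17; μ^(3)=-11; μ^(4)=-35

((0, 3, 0, 0); (0, 1, 1, 1); (0, 0, 0, 2); (4, 0, 0, 0))


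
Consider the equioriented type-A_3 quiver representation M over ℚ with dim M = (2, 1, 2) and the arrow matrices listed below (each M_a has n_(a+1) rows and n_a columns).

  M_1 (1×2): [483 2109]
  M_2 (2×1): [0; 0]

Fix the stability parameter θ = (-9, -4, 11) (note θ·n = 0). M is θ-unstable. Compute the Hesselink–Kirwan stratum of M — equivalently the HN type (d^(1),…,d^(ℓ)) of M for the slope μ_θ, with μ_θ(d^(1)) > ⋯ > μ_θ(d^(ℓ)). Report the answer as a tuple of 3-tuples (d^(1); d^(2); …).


Interval decomposition of M: I[1,1], I[1,2], I[3,3]^2.
HN type (ℓ=3): μ^(1)=11; μ^(2)=-4; μ^(3)=-9

((0, 0, 2); (0, 1, 0); (2, 0, 0))


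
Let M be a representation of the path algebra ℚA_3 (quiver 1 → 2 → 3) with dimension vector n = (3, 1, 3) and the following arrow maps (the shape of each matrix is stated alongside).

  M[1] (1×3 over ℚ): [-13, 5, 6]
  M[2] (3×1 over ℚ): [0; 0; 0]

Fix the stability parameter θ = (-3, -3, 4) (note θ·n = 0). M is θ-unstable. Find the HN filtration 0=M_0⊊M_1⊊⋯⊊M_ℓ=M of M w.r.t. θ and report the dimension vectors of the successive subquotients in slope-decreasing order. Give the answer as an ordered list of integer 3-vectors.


Via rank(M_{q-1}∘⋯∘M_p): M ≅ I[1,1]^2, I[1,2], I[3,3]^3.
μ_θ-semistable layers: μ^(1)=4; μ^(2)=-3

((0, 0, 3); (3, 1, 0))


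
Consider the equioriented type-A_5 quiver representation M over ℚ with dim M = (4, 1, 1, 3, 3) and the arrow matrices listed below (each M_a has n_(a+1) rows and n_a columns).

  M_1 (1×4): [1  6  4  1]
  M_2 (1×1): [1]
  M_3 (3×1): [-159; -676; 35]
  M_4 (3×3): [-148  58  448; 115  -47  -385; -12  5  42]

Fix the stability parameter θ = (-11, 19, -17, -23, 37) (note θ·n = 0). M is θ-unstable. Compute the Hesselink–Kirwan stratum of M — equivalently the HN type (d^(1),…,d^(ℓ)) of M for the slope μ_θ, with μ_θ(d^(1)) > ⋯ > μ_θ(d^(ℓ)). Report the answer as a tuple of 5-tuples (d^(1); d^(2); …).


Via rank(M_{q-1}∘⋯∘M_p): M ≅ I[1,1]^3, I[1,5], I[4,4], I[4,5], I[5,5].
μ_θ-semistable layers: μ^(1)=37; μ^(2)=-7; μ^(3)=-11; μ^(4)=-23

((0, 0, 0, 0, 3); (0, 1, 1, 1, 0); (4, 0, 0, 0, 0); (0, 0, 0, 2, 0))


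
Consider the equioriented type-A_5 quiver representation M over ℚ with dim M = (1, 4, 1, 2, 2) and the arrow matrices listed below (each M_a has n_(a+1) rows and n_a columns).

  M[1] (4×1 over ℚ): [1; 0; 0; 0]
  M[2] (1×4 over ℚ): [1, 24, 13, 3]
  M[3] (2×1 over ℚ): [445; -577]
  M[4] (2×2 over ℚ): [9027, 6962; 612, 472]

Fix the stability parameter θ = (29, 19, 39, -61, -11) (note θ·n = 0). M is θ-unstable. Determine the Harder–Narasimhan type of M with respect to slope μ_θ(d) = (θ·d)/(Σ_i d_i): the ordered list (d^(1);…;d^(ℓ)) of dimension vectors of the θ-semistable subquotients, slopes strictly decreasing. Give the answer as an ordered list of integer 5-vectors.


Barcode: M ≅ I[1,5], I[2,2]^3, I[4,4], I[5,5]. HN layers by μ_θ (4 steps, strictly decreasing):
  μ^(1)=19; μ^(2)=3; μ^(3)=-11; μ^(4)=-61

((0, 3, 0, 0, 0); (1, 1, 1, 1, 1); (0, 0, 0, 0, 1); (0, 0, 0, 1, 0))


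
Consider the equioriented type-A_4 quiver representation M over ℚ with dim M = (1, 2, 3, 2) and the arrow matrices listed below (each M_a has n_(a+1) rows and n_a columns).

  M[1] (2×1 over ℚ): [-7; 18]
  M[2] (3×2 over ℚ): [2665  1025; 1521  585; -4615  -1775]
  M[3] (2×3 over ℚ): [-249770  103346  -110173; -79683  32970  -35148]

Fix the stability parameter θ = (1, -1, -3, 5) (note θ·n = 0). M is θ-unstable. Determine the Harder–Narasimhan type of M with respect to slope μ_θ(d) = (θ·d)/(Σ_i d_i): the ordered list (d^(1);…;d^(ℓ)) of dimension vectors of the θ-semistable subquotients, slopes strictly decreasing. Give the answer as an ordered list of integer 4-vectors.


Via rank(M_{q-1}∘⋯∘M_p): M ≅ I[1,4], I[2,2], I[3,3], I[3,4].
μ_θ-semistable layers: μ^(1)=5; μ^(2)=-1; μ^(3)=-3

((0, 0, 0, 2); (1, 2, 1, 0); (0, 0, 2, 0))


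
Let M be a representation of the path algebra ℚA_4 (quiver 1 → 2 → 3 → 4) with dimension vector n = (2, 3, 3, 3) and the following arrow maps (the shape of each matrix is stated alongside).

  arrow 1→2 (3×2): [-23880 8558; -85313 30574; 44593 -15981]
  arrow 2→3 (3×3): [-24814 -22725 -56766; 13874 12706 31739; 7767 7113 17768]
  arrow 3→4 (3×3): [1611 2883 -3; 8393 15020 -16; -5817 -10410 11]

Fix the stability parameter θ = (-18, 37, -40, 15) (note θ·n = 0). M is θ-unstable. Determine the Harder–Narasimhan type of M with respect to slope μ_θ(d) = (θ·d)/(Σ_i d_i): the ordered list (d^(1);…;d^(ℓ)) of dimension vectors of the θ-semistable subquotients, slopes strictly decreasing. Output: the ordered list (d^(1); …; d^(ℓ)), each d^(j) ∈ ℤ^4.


Interval decomposition of M: I[1,4]^2, I[2,4].
HN type (ℓ=3): μ^(1)=15; μ^(2)=-3/2; μ^(3)=-18

((0, 0, 0, 3); (0, 3, 3, 0); (2, 0, 0, 0))


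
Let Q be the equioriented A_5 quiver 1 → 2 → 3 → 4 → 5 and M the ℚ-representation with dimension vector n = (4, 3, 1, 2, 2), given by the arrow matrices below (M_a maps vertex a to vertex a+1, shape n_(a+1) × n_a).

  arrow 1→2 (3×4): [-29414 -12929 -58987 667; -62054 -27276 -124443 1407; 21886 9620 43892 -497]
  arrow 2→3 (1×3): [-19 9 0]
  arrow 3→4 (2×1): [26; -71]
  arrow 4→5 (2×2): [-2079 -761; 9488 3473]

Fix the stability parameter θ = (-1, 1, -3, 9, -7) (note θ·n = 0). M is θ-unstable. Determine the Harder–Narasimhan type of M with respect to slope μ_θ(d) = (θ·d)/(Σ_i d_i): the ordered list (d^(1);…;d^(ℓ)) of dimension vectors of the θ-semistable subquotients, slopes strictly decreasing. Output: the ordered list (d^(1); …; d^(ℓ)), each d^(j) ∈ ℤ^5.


Via rank(M_{q-1}∘⋯∘M_p): M ≅ I[1,1], I[1,2]^2, I[1,5], I[4,5].
μ_θ-semistable layers: μ^(1)=1; μ^(2)=-1

((0, 2, 0, 2, 2); (4, 1, 1, 0, 0))
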